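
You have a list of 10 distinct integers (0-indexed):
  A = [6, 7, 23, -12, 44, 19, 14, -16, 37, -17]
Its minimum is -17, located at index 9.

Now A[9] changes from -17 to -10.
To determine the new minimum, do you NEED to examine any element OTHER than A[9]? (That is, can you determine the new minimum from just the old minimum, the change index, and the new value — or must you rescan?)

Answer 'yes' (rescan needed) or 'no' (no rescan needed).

Old min = -17 at index 9
Change at index 9: -17 -> -10
Index 9 WAS the min and new value -10 > old min -17. Must rescan other elements to find the new min.
Needs rescan: yes

Answer: yes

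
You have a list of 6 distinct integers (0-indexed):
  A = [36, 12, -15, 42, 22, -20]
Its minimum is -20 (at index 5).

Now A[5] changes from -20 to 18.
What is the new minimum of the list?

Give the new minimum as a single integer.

Answer: -15

Derivation:
Old min = -20 (at index 5)
Change: A[5] -20 -> 18
Changed element WAS the min. Need to check: is 18 still <= all others?
  Min of remaining elements: -15
  New min = min(18, -15) = -15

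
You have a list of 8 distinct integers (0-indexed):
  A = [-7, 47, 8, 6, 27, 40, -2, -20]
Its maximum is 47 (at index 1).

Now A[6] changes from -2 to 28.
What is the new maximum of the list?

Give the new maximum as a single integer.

Old max = 47 (at index 1)
Change: A[6] -2 -> 28
Changed element was NOT the old max.
  New max = max(old_max, new_val) = max(47, 28) = 47

Answer: 47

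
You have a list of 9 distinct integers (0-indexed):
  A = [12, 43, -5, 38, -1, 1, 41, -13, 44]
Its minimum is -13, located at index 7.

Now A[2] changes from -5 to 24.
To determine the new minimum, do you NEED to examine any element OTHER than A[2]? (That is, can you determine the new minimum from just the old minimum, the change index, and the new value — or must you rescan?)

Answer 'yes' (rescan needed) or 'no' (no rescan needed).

Answer: no

Derivation:
Old min = -13 at index 7
Change at index 2: -5 -> 24
Index 2 was NOT the min. New min = min(-13, 24). No rescan of other elements needed.
Needs rescan: no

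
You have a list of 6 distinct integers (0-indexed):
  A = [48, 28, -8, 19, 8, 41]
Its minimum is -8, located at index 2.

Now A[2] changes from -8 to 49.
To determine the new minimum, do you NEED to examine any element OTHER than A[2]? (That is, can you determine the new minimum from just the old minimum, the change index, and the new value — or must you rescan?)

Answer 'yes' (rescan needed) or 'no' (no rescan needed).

Old min = -8 at index 2
Change at index 2: -8 -> 49
Index 2 WAS the min and new value 49 > old min -8. Must rescan other elements to find the new min.
Needs rescan: yes

Answer: yes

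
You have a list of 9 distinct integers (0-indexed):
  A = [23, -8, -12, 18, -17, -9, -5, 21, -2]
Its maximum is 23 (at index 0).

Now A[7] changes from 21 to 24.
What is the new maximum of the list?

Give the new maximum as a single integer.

Answer: 24

Derivation:
Old max = 23 (at index 0)
Change: A[7] 21 -> 24
Changed element was NOT the old max.
  New max = max(old_max, new_val) = max(23, 24) = 24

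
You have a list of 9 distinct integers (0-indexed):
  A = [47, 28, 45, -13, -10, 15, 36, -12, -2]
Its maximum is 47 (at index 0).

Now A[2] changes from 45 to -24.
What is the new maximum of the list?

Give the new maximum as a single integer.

Old max = 47 (at index 0)
Change: A[2] 45 -> -24
Changed element was NOT the old max.
  New max = max(old_max, new_val) = max(47, -24) = 47

Answer: 47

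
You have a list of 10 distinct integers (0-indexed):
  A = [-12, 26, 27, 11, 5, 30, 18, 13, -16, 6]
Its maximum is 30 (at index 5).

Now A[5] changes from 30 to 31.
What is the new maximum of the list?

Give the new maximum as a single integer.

Answer: 31

Derivation:
Old max = 30 (at index 5)
Change: A[5] 30 -> 31
Changed element WAS the max -> may need rescan.
  Max of remaining elements: 27
  New max = max(31, 27) = 31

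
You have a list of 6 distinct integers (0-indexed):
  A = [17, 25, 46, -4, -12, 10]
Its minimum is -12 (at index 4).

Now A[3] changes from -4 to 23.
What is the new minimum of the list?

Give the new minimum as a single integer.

Old min = -12 (at index 4)
Change: A[3] -4 -> 23
Changed element was NOT the old min.
  New min = min(old_min, new_val) = min(-12, 23) = -12

Answer: -12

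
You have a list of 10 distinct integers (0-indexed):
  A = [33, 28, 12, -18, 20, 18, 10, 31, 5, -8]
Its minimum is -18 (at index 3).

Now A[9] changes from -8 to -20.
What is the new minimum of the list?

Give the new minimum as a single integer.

Old min = -18 (at index 3)
Change: A[9] -8 -> -20
Changed element was NOT the old min.
  New min = min(old_min, new_val) = min(-18, -20) = -20

Answer: -20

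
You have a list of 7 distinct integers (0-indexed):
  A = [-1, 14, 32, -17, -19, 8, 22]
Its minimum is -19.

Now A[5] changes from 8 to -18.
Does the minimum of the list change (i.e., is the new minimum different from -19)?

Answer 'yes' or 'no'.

Answer: no

Derivation:
Old min = -19
Change: A[5] 8 -> -18
Changed element was NOT the min; min changes only if -18 < -19.
New min = -19; changed? no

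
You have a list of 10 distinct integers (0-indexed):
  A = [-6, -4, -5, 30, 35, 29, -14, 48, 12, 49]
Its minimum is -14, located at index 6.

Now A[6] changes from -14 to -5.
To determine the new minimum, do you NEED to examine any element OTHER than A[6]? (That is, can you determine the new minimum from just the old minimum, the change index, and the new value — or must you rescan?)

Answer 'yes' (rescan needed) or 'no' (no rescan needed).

Answer: yes

Derivation:
Old min = -14 at index 6
Change at index 6: -14 -> -5
Index 6 WAS the min and new value -5 > old min -14. Must rescan other elements to find the new min.
Needs rescan: yes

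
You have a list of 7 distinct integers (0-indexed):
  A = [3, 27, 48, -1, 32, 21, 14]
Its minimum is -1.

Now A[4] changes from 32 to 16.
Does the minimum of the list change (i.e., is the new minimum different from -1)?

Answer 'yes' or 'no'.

Answer: no

Derivation:
Old min = -1
Change: A[4] 32 -> 16
Changed element was NOT the min; min changes only if 16 < -1.
New min = -1; changed? no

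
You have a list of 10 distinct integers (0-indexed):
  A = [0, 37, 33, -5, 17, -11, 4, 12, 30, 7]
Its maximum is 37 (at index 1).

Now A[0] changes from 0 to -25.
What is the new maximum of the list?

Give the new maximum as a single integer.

Answer: 37

Derivation:
Old max = 37 (at index 1)
Change: A[0] 0 -> -25
Changed element was NOT the old max.
  New max = max(old_max, new_val) = max(37, -25) = 37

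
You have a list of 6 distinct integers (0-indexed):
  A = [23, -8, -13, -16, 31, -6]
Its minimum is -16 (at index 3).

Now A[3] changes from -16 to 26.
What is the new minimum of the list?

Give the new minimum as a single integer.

Old min = -16 (at index 3)
Change: A[3] -16 -> 26
Changed element WAS the min. Need to check: is 26 still <= all others?
  Min of remaining elements: -13
  New min = min(26, -13) = -13

Answer: -13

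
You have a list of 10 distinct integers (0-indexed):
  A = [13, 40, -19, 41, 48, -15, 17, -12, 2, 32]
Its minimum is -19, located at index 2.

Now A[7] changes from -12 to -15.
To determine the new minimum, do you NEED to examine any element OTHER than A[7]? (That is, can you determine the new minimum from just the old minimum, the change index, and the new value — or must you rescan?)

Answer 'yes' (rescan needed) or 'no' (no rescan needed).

Old min = -19 at index 2
Change at index 7: -12 -> -15
Index 7 was NOT the min. New min = min(-19, -15). No rescan of other elements needed.
Needs rescan: no

Answer: no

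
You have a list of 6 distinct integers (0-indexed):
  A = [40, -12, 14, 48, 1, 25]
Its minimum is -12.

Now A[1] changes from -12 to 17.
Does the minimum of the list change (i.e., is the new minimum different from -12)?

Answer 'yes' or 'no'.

Answer: yes

Derivation:
Old min = -12
Change: A[1] -12 -> 17
Changed element was the min; new min must be rechecked.
New min = 1; changed? yes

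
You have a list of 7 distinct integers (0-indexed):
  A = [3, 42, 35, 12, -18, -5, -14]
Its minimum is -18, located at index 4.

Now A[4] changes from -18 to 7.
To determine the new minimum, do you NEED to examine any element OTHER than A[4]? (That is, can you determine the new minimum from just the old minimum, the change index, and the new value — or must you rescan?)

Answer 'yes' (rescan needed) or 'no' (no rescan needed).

Answer: yes

Derivation:
Old min = -18 at index 4
Change at index 4: -18 -> 7
Index 4 WAS the min and new value 7 > old min -18. Must rescan other elements to find the new min.
Needs rescan: yes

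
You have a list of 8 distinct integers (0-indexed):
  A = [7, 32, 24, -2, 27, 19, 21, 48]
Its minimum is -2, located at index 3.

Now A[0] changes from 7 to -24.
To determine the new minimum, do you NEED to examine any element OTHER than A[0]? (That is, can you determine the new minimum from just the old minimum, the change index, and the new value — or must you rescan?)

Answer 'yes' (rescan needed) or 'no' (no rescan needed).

Old min = -2 at index 3
Change at index 0: 7 -> -24
Index 0 was NOT the min. New min = min(-2, -24). No rescan of other elements needed.
Needs rescan: no

Answer: no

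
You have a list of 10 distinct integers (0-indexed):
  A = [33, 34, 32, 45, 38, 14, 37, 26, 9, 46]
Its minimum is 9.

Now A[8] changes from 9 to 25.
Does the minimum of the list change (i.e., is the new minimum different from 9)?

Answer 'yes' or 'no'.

Old min = 9
Change: A[8] 9 -> 25
Changed element was the min; new min must be rechecked.
New min = 14; changed? yes

Answer: yes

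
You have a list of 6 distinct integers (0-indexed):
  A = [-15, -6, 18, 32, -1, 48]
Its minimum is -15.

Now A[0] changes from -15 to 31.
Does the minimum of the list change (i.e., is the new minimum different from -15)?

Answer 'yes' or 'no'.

Old min = -15
Change: A[0] -15 -> 31
Changed element was the min; new min must be rechecked.
New min = -6; changed? yes

Answer: yes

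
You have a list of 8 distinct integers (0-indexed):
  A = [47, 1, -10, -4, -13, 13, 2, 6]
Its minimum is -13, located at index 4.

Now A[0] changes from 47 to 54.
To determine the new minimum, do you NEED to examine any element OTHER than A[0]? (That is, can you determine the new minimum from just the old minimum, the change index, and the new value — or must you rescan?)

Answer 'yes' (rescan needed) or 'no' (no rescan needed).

Answer: no

Derivation:
Old min = -13 at index 4
Change at index 0: 47 -> 54
Index 0 was NOT the min. New min = min(-13, 54). No rescan of other elements needed.
Needs rescan: no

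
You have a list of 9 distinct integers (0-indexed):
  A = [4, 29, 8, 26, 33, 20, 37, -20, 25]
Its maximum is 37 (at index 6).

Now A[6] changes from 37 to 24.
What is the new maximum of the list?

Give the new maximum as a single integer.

Old max = 37 (at index 6)
Change: A[6] 37 -> 24
Changed element WAS the max -> may need rescan.
  Max of remaining elements: 33
  New max = max(24, 33) = 33

Answer: 33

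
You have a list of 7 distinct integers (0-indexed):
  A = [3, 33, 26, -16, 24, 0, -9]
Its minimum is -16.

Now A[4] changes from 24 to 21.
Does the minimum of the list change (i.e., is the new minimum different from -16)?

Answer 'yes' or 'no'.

Old min = -16
Change: A[4] 24 -> 21
Changed element was NOT the min; min changes only if 21 < -16.
New min = -16; changed? no

Answer: no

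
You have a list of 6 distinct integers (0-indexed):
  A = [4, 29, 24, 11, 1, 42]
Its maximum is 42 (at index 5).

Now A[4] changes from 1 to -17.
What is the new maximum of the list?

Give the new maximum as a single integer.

Answer: 42

Derivation:
Old max = 42 (at index 5)
Change: A[4] 1 -> -17
Changed element was NOT the old max.
  New max = max(old_max, new_val) = max(42, -17) = 42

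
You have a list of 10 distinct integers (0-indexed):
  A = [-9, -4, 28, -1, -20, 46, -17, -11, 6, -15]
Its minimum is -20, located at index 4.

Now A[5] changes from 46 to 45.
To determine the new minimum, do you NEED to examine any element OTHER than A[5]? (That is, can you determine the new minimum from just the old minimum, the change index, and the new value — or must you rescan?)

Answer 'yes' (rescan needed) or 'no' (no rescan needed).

Old min = -20 at index 4
Change at index 5: 46 -> 45
Index 5 was NOT the min. New min = min(-20, 45). No rescan of other elements needed.
Needs rescan: no

Answer: no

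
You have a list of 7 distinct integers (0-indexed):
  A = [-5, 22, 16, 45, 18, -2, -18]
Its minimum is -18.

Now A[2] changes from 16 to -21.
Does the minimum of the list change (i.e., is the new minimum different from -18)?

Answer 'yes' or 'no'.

Old min = -18
Change: A[2] 16 -> -21
Changed element was NOT the min; min changes only if -21 < -18.
New min = -21; changed? yes

Answer: yes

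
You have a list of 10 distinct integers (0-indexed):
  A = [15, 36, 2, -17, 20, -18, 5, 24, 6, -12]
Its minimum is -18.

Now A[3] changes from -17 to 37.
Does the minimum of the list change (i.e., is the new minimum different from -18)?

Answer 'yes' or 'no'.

Old min = -18
Change: A[3] -17 -> 37
Changed element was NOT the min; min changes only if 37 < -18.
New min = -18; changed? no

Answer: no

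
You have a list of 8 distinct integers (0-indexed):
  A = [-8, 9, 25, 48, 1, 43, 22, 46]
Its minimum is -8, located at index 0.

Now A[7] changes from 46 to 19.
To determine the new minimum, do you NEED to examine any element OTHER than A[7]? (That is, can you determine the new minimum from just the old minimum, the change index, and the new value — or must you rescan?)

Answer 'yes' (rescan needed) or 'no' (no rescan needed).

Old min = -8 at index 0
Change at index 7: 46 -> 19
Index 7 was NOT the min. New min = min(-8, 19). No rescan of other elements needed.
Needs rescan: no

Answer: no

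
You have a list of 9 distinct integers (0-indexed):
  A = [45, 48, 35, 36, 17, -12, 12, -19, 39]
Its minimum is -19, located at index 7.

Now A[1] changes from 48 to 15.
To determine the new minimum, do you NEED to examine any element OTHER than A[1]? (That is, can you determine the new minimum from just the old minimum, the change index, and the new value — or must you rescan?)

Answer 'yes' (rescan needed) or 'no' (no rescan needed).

Answer: no

Derivation:
Old min = -19 at index 7
Change at index 1: 48 -> 15
Index 1 was NOT the min. New min = min(-19, 15). No rescan of other elements needed.
Needs rescan: no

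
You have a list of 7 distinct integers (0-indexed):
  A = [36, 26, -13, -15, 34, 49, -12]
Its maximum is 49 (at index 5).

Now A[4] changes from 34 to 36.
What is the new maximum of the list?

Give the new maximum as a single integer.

Answer: 49

Derivation:
Old max = 49 (at index 5)
Change: A[4] 34 -> 36
Changed element was NOT the old max.
  New max = max(old_max, new_val) = max(49, 36) = 49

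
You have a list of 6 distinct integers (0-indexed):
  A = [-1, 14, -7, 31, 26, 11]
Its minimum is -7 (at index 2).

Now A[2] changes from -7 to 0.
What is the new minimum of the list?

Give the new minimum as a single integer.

Old min = -7 (at index 2)
Change: A[2] -7 -> 0
Changed element WAS the min. Need to check: is 0 still <= all others?
  Min of remaining elements: -1
  New min = min(0, -1) = -1

Answer: -1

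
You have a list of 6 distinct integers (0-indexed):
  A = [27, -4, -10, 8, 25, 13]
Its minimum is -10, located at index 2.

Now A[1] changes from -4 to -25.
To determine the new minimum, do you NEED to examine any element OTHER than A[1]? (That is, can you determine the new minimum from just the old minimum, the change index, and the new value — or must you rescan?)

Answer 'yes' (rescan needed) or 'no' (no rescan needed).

Answer: no

Derivation:
Old min = -10 at index 2
Change at index 1: -4 -> -25
Index 1 was NOT the min. New min = min(-10, -25). No rescan of other elements needed.
Needs rescan: no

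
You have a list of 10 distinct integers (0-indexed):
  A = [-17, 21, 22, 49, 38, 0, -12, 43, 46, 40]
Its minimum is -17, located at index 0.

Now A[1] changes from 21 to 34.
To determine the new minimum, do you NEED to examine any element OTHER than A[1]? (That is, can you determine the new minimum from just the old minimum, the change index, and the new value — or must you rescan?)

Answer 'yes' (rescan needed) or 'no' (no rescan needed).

Old min = -17 at index 0
Change at index 1: 21 -> 34
Index 1 was NOT the min. New min = min(-17, 34). No rescan of other elements needed.
Needs rescan: no

Answer: no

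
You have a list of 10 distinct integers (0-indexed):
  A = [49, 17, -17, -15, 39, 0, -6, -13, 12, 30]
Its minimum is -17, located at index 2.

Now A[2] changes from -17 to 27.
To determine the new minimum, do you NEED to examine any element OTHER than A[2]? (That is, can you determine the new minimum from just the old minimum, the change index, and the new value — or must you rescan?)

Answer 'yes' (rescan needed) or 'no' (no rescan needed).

Answer: yes

Derivation:
Old min = -17 at index 2
Change at index 2: -17 -> 27
Index 2 WAS the min and new value 27 > old min -17. Must rescan other elements to find the new min.
Needs rescan: yes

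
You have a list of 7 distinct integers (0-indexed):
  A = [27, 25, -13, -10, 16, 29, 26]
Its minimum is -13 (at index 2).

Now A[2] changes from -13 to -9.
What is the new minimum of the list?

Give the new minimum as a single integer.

Old min = -13 (at index 2)
Change: A[2] -13 -> -9
Changed element WAS the min. Need to check: is -9 still <= all others?
  Min of remaining elements: -10
  New min = min(-9, -10) = -10

Answer: -10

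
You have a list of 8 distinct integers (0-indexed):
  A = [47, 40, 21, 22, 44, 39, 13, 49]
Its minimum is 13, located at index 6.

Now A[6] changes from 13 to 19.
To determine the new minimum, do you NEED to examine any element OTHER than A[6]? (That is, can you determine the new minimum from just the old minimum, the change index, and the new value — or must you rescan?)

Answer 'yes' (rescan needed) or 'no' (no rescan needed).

Answer: yes

Derivation:
Old min = 13 at index 6
Change at index 6: 13 -> 19
Index 6 WAS the min and new value 19 > old min 13. Must rescan other elements to find the new min.
Needs rescan: yes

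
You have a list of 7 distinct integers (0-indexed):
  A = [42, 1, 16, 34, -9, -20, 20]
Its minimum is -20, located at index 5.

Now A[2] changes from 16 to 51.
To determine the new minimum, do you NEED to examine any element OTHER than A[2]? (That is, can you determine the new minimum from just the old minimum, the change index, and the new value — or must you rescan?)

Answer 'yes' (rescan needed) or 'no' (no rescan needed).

Answer: no

Derivation:
Old min = -20 at index 5
Change at index 2: 16 -> 51
Index 2 was NOT the min. New min = min(-20, 51). No rescan of other elements needed.
Needs rescan: no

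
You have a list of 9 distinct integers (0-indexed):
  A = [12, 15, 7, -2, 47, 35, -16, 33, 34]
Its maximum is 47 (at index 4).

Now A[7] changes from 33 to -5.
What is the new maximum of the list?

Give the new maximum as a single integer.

Answer: 47

Derivation:
Old max = 47 (at index 4)
Change: A[7] 33 -> -5
Changed element was NOT the old max.
  New max = max(old_max, new_val) = max(47, -5) = 47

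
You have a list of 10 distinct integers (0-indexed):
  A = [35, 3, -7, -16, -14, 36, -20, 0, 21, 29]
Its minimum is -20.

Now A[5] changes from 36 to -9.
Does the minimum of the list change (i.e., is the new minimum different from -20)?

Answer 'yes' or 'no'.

Old min = -20
Change: A[5] 36 -> -9
Changed element was NOT the min; min changes only if -9 < -20.
New min = -20; changed? no

Answer: no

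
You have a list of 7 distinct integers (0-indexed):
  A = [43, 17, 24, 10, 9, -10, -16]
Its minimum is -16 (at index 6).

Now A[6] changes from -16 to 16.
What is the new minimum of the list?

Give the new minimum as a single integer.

Answer: -10

Derivation:
Old min = -16 (at index 6)
Change: A[6] -16 -> 16
Changed element WAS the min. Need to check: is 16 still <= all others?
  Min of remaining elements: -10
  New min = min(16, -10) = -10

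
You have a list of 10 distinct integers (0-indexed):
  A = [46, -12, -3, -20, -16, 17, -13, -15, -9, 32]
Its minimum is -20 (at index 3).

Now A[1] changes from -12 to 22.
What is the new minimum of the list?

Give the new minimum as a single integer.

Answer: -20

Derivation:
Old min = -20 (at index 3)
Change: A[1] -12 -> 22
Changed element was NOT the old min.
  New min = min(old_min, new_val) = min(-20, 22) = -20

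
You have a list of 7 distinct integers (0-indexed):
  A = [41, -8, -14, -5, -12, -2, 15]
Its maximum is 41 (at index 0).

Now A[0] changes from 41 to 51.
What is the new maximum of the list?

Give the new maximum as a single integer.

Answer: 51

Derivation:
Old max = 41 (at index 0)
Change: A[0] 41 -> 51
Changed element WAS the max -> may need rescan.
  Max of remaining elements: 15
  New max = max(51, 15) = 51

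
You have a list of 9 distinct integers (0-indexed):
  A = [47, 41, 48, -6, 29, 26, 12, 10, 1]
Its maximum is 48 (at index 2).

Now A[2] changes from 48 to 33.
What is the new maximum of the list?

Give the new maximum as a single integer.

Answer: 47

Derivation:
Old max = 48 (at index 2)
Change: A[2] 48 -> 33
Changed element WAS the max -> may need rescan.
  Max of remaining elements: 47
  New max = max(33, 47) = 47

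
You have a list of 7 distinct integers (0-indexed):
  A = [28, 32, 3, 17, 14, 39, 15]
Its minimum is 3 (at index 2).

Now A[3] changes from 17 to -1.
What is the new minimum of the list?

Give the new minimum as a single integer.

Answer: -1

Derivation:
Old min = 3 (at index 2)
Change: A[3] 17 -> -1
Changed element was NOT the old min.
  New min = min(old_min, new_val) = min(3, -1) = -1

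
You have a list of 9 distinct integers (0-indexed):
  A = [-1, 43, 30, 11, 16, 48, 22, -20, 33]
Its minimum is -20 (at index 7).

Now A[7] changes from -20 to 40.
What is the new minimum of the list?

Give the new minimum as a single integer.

Old min = -20 (at index 7)
Change: A[7] -20 -> 40
Changed element WAS the min. Need to check: is 40 still <= all others?
  Min of remaining elements: -1
  New min = min(40, -1) = -1

Answer: -1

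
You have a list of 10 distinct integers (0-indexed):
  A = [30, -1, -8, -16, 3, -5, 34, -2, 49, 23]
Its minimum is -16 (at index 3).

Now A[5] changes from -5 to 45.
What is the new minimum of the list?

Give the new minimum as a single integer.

Answer: -16

Derivation:
Old min = -16 (at index 3)
Change: A[5] -5 -> 45
Changed element was NOT the old min.
  New min = min(old_min, new_val) = min(-16, 45) = -16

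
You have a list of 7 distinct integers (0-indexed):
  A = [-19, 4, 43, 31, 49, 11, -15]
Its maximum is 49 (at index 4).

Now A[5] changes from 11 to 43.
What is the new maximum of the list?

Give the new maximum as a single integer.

Answer: 49

Derivation:
Old max = 49 (at index 4)
Change: A[5] 11 -> 43
Changed element was NOT the old max.
  New max = max(old_max, new_val) = max(49, 43) = 49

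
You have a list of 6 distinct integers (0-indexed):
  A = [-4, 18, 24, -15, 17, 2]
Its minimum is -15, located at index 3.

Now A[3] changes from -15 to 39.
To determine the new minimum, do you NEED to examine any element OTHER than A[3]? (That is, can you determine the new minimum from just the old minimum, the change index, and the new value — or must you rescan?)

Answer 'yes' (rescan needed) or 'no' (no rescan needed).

Answer: yes

Derivation:
Old min = -15 at index 3
Change at index 3: -15 -> 39
Index 3 WAS the min and new value 39 > old min -15. Must rescan other elements to find the new min.
Needs rescan: yes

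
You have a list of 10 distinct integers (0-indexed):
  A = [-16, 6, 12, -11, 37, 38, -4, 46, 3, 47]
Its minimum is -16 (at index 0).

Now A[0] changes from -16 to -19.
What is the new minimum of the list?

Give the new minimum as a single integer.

Old min = -16 (at index 0)
Change: A[0] -16 -> -19
Changed element WAS the min. Need to check: is -19 still <= all others?
  Min of remaining elements: -11
  New min = min(-19, -11) = -19

Answer: -19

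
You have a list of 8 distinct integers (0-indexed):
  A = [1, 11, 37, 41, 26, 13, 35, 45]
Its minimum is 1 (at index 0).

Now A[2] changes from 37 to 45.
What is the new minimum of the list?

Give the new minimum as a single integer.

Answer: 1

Derivation:
Old min = 1 (at index 0)
Change: A[2] 37 -> 45
Changed element was NOT the old min.
  New min = min(old_min, new_val) = min(1, 45) = 1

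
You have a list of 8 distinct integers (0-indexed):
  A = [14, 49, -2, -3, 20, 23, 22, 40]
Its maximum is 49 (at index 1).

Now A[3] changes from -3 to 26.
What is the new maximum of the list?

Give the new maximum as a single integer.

Answer: 49

Derivation:
Old max = 49 (at index 1)
Change: A[3] -3 -> 26
Changed element was NOT the old max.
  New max = max(old_max, new_val) = max(49, 26) = 49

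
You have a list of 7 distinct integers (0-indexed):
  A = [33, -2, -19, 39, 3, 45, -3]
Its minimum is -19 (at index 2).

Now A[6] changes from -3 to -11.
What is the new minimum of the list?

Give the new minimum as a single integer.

Answer: -19

Derivation:
Old min = -19 (at index 2)
Change: A[6] -3 -> -11
Changed element was NOT the old min.
  New min = min(old_min, new_val) = min(-19, -11) = -19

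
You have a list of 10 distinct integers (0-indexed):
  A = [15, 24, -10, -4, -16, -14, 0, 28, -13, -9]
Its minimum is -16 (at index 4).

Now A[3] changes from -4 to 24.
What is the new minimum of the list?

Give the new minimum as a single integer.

Old min = -16 (at index 4)
Change: A[3] -4 -> 24
Changed element was NOT the old min.
  New min = min(old_min, new_val) = min(-16, 24) = -16

Answer: -16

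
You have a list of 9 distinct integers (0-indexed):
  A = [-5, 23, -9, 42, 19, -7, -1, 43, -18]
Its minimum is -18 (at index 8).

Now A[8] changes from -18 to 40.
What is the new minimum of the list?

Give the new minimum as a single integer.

Old min = -18 (at index 8)
Change: A[8] -18 -> 40
Changed element WAS the min. Need to check: is 40 still <= all others?
  Min of remaining elements: -9
  New min = min(40, -9) = -9

Answer: -9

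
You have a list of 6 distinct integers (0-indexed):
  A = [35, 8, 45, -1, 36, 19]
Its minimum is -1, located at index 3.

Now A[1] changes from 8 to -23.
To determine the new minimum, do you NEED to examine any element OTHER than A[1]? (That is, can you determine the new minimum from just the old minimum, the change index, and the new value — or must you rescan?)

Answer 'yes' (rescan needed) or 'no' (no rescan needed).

Old min = -1 at index 3
Change at index 1: 8 -> -23
Index 1 was NOT the min. New min = min(-1, -23). No rescan of other elements needed.
Needs rescan: no

Answer: no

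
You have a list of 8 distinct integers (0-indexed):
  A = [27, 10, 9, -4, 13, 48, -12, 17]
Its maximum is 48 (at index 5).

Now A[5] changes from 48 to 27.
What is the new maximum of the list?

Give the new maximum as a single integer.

Answer: 27

Derivation:
Old max = 48 (at index 5)
Change: A[5] 48 -> 27
Changed element WAS the max -> may need rescan.
  Max of remaining elements: 27
  New max = max(27, 27) = 27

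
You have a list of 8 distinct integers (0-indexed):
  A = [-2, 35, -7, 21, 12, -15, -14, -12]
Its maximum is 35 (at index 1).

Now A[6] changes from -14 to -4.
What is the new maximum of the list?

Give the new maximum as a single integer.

Old max = 35 (at index 1)
Change: A[6] -14 -> -4
Changed element was NOT the old max.
  New max = max(old_max, new_val) = max(35, -4) = 35

Answer: 35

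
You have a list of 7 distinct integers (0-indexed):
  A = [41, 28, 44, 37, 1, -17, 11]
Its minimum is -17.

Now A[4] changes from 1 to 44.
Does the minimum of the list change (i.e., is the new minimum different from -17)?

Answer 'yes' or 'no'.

Answer: no

Derivation:
Old min = -17
Change: A[4] 1 -> 44
Changed element was NOT the min; min changes only if 44 < -17.
New min = -17; changed? no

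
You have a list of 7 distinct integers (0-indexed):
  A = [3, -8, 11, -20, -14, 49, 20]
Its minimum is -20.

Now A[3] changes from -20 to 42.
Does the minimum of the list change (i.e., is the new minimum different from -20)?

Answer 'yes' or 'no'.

Old min = -20
Change: A[3] -20 -> 42
Changed element was the min; new min must be rechecked.
New min = -14; changed? yes

Answer: yes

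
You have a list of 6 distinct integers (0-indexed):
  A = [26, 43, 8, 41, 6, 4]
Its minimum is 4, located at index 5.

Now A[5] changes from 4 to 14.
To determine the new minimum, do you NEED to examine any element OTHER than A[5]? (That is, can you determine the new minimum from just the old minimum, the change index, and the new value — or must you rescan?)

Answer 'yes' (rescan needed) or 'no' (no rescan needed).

Answer: yes

Derivation:
Old min = 4 at index 5
Change at index 5: 4 -> 14
Index 5 WAS the min and new value 14 > old min 4. Must rescan other elements to find the new min.
Needs rescan: yes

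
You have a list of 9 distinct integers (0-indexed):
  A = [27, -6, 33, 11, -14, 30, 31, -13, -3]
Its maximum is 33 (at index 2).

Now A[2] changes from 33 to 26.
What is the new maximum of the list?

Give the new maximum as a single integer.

Answer: 31

Derivation:
Old max = 33 (at index 2)
Change: A[2] 33 -> 26
Changed element WAS the max -> may need rescan.
  Max of remaining elements: 31
  New max = max(26, 31) = 31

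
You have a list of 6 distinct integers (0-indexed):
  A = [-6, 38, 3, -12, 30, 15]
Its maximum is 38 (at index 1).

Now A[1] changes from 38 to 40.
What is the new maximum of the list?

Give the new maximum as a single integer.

Answer: 40

Derivation:
Old max = 38 (at index 1)
Change: A[1] 38 -> 40
Changed element WAS the max -> may need rescan.
  Max of remaining elements: 30
  New max = max(40, 30) = 40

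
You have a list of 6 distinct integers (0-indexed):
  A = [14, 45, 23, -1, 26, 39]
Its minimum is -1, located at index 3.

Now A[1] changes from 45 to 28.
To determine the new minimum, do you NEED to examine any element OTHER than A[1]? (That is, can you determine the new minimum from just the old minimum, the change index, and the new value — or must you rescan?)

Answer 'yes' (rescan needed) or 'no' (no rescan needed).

Old min = -1 at index 3
Change at index 1: 45 -> 28
Index 1 was NOT the min. New min = min(-1, 28). No rescan of other elements needed.
Needs rescan: no

Answer: no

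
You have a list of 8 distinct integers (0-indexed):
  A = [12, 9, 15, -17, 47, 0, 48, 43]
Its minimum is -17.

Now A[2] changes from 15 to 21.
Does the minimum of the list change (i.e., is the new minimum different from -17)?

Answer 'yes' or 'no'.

Old min = -17
Change: A[2] 15 -> 21
Changed element was NOT the min; min changes only if 21 < -17.
New min = -17; changed? no

Answer: no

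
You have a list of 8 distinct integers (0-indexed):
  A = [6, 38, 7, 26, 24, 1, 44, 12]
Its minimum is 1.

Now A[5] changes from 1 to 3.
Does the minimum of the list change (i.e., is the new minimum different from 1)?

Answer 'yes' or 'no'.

Old min = 1
Change: A[5] 1 -> 3
Changed element was the min; new min must be rechecked.
New min = 3; changed? yes

Answer: yes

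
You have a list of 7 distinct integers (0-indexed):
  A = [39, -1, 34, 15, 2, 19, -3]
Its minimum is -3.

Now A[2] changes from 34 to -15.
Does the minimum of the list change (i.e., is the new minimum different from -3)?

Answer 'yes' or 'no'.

Old min = -3
Change: A[2] 34 -> -15
Changed element was NOT the min; min changes only if -15 < -3.
New min = -15; changed? yes

Answer: yes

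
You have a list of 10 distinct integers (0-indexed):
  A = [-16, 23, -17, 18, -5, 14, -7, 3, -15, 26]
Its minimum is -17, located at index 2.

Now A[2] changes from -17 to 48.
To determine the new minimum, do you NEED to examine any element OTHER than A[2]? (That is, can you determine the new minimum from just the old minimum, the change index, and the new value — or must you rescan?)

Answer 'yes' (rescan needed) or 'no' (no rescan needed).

Old min = -17 at index 2
Change at index 2: -17 -> 48
Index 2 WAS the min and new value 48 > old min -17. Must rescan other elements to find the new min.
Needs rescan: yes

Answer: yes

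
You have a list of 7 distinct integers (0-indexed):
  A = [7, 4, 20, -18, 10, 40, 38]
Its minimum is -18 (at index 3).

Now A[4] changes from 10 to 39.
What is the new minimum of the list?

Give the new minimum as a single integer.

Answer: -18

Derivation:
Old min = -18 (at index 3)
Change: A[4] 10 -> 39
Changed element was NOT the old min.
  New min = min(old_min, new_val) = min(-18, 39) = -18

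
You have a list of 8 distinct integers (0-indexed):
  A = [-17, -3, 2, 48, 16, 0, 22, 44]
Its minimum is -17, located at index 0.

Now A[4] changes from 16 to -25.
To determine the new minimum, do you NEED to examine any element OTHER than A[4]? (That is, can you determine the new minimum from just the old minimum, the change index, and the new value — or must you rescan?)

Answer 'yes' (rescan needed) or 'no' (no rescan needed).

Old min = -17 at index 0
Change at index 4: 16 -> -25
Index 4 was NOT the min. New min = min(-17, -25). No rescan of other elements needed.
Needs rescan: no

Answer: no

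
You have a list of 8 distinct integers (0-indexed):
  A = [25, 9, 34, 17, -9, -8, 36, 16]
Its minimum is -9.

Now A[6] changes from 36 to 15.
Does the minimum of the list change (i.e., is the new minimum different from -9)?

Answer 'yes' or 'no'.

Old min = -9
Change: A[6] 36 -> 15
Changed element was NOT the min; min changes only if 15 < -9.
New min = -9; changed? no

Answer: no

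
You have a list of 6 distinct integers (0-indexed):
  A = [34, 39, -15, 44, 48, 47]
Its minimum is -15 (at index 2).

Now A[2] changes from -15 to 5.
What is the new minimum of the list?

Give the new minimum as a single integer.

Old min = -15 (at index 2)
Change: A[2] -15 -> 5
Changed element WAS the min. Need to check: is 5 still <= all others?
  Min of remaining elements: 34
  New min = min(5, 34) = 5

Answer: 5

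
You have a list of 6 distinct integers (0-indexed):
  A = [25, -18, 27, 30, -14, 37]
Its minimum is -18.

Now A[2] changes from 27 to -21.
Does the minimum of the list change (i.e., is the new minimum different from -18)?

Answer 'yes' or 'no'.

Old min = -18
Change: A[2] 27 -> -21
Changed element was NOT the min; min changes only if -21 < -18.
New min = -21; changed? yes

Answer: yes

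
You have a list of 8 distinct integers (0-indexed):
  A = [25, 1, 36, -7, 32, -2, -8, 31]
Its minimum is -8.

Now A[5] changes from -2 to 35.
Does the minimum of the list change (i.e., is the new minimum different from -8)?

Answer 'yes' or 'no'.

Old min = -8
Change: A[5] -2 -> 35
Changed element was NOT the min; min changes only if 35 < -8.
New min = -8; changed? no

Answer: no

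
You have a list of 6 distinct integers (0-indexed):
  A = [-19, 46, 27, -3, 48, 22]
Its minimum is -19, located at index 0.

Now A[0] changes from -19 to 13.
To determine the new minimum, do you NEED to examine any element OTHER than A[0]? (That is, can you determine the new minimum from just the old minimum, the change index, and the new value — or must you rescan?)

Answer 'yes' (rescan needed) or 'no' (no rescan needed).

Answer: yes

Derivation:
Old min = -19 at index 0
Change at index 0: -19 -> 13
Index 0 WAS the min and new value 13 > old min -19. Must rescan other elements to find the new min.
Needs rescan: yes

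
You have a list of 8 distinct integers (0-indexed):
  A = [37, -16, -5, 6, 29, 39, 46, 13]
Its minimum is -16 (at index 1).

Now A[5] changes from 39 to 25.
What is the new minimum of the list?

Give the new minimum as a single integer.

Answer: -16

Derivation:
Old min = -16 (at index 1)
Change: A[5] 39 -> 25
Changed element was NOT the old min.
  New min = min(old_min, new_val) = min(-16, 25) = -16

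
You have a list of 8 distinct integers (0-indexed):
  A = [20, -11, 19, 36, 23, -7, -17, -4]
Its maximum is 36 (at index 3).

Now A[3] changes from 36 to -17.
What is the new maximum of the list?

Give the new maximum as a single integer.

Answer: 23

Derivation:
Old max = 36 (at index 3)
Change: A[3] 36 -> -17
Changed element WAS the max -> may need rescan.
  Max of remaining elements: 23
  New max = max(-17, 23) = 23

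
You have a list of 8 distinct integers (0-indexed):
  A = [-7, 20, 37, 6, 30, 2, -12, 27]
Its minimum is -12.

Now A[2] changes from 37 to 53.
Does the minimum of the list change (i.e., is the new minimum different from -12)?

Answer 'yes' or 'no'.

Old min = -12
Change: A[2] 37 -> 53
Changed element was NOT the min; min changes only if 53 < -12.
New min = -12; changed? no

Answer: no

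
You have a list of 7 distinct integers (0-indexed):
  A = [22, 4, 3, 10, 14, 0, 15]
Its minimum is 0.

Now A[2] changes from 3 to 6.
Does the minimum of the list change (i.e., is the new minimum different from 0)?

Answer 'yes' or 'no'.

Answer: no

Derivation:
Old min = 0
Change: A[2] 3 -> 6
Changed element was NOT the min; min changes only if 6 < 0.
New min = 0; changed? no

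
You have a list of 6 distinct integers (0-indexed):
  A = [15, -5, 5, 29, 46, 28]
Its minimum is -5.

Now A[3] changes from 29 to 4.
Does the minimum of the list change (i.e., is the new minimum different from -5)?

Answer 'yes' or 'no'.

Old min = -5
Change: A[3] 29 -> 4
Changed element was NOT the min; min changes only if 4 < -5.
New min = -5; changed? no

Answer: no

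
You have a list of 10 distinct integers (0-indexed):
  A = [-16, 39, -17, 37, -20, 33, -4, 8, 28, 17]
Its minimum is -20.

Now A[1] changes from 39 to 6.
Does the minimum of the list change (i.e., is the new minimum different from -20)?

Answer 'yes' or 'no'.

Answer: no

Derivation:
Old min = -20
Change: A[1] 39 -> 6
Changed element was NOT the min; min changes only if 6 < -20.
New min = -20; changed? no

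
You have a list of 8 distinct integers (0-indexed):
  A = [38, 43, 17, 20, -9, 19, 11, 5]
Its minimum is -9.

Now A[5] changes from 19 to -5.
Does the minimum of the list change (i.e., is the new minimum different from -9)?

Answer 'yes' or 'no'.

Old min = -9
Change: A[5] 19 -> -5
Changed element was NOT the min; min changes only if -5 < -9.
New min = -9; changed? no

Answer: no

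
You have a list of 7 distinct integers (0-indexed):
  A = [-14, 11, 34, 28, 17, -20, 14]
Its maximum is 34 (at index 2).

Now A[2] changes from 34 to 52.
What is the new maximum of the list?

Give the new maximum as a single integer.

Answer: 52

Derivation:
Old max = 34 (at index 2)
Change: A[2] 34 -> 52
Changed element WAS the max -> may need rescan.
  Max of remaining elements: 28
  New max = max(52, 28) = 52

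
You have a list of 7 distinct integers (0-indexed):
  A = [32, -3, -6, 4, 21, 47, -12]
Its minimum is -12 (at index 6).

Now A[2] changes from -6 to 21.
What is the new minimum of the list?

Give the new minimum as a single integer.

Answer: -12

Derivation:
Old min = -12 (at index 6)
Change: A[2] -6 -> 21
Changed element was NOT the old min.
  New min = min(old_min, new_val) = min(-12, 21) = -12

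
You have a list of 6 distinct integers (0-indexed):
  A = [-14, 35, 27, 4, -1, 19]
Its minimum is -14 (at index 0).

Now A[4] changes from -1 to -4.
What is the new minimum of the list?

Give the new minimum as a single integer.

Answer: -14

Derivation:
Old min = -14 (at index 0)
Change: A[4] -1 -> -4
Changed element was NOT the old min.
  New min = min(old_min, new_val) = min(-14, -4) = -14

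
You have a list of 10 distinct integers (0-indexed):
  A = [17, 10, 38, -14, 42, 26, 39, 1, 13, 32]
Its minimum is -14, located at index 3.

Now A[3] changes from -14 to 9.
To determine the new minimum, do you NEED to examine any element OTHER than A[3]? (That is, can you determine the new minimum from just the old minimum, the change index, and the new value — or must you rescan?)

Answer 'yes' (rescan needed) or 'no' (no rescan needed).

Answer: yes

Derivation:
Old min = -14 at index 3
Change at index 3: -14 -> 9
Index 3 WAS the min and new value 9 > old min -14. Must rescan other elements to find the new min.
Needs rescan: yes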